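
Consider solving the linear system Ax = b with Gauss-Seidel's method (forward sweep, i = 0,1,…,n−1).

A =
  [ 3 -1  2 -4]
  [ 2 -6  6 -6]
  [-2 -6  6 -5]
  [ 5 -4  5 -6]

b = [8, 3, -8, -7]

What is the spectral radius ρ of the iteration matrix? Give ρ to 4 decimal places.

Diagonal D = diag(3, -6, 6, -6); L, U strict lower/upper.
T_GS = -(D+L)⁻¹U: row 0 first, T[0,1] = -(-1)/(3) = +0.3333; later rows by forward substitution.
  T[0,:] = [+0.0000  +0.3333  -0.6667  +1.3333]
  T[1,:] = [+0.0000  +0.1111  +0.7778  -0.5556]
  T[2,:] = [+0.0000  +0.2222  +0.5556  +0.7222]
  T[3,:] = [+0.0000  +0.3889  -0.6111  +2.0833]
|eigenvalues of T|: 1.6803, 0.9200, 0.1497, 0.0000.
spectral radius ρ = 1.6803; 1.6803 > 1, so it fails to converge.

1.6803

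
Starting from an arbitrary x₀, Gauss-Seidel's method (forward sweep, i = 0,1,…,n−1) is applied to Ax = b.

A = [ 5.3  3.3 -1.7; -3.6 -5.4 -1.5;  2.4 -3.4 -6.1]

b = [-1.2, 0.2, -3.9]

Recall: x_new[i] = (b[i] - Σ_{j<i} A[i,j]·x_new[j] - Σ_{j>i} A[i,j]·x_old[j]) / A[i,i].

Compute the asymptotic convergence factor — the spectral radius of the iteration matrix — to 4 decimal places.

Diagonal D = diag(5.3, -5.4, -6.1); L, U strict lower/upper.
GS T = -(D+L)⁻¹U: row 0 first, T[0,1] = -(3.3)/(5.3) = -0.6226; later rows by forward substitution.
  T[0,:] = [+0.0000  -0.6226  +0.3208]
  T[1,:] = [+0.0000  +0.4151  -0.4916]
  T[2,:] = [+0.0000  -0.4763  +0.4002]
eigenvalue magnitudes: 0.8916, 0.0763, 0.0000.
spectral radius ρ = 0.8916; 0.8916 < 1 ⇒ converges.

0.8916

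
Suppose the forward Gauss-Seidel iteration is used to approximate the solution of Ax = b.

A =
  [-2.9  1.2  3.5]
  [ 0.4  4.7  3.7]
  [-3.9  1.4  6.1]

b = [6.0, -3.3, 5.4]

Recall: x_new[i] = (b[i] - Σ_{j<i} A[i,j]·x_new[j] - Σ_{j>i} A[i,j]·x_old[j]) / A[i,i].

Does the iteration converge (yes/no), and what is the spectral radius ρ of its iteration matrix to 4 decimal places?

yes, ρ = 0.5841

Split A = D + L + U, D = diag(-2.9, 4.7, 6.1).
Gauss-Seidel: T = -(D+L)⁻¹U, row 0 first, T[0,1] = -(1.2)/(-2.9) = +0.4138; later rows by forward substitution.
  T[0,:] = [+0.0000  +0.4138  +1.2069]
  T[1,:] = [+0.0000  -0.0352  -0.8899]
  T[2,:] = [+0.0000  +0.2726  +0.9759]
|eigenvalues of T|: 0.5841, 0.3566, 0.0000.
spectral radius ρ = 0.5841; 0.5841 < 1: convergent.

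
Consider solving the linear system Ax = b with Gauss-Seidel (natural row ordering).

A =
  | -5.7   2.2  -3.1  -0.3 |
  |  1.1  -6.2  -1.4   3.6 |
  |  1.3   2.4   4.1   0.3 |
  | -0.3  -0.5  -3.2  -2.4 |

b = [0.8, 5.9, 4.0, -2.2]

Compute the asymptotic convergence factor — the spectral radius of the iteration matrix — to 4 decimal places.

Diagonal D = diag(-5.7, -6.2, 4.1, -2.4); L, U strict lower/upper.
GS T = -(D+L)⁻¹U: row 0 first, T[0,1] = -(2.2)/(-5.7) = +0.3860; later rows by forward substitution.
  T[0,:] = [+0.0000  +0.3860  -0.5439  -0.0526]
  T[1,:] = [+0.0000  +0.0685  -0.3223  +0.5713]
  T[2,:] = [+0.0000  -0.1625  +0.3611  -0.3909]
  T[3,:] = [+0.0000  +0.1541  -0.3463  +0.4088]
eigenvalue magnitudes: 0.9195, 0.0907, 0.0096, 0.0000.
ρ(T) = max|λ| = 0.9195; 0.9195 < 1, so it converges for any x₀.

0.9195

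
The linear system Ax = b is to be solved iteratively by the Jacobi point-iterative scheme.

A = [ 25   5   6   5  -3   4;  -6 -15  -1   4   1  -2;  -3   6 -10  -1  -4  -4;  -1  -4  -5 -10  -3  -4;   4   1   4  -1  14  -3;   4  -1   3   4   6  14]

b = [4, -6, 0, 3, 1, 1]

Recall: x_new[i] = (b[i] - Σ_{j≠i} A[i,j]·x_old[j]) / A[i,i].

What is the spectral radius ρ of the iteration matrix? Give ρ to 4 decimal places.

Split A = D + L + U, D = diag(25, -15, -10, -10, 14, 14).
Jacobi: T = -D⁻¹(L+U), T[0,1] = -(5)/(25) = -0.2000; T[0,0] = 0.
  T[0,:] = [+0.0000  -0.2000  -0.2400  -0.2000  +0.1200  -0.1600]
  T[1,:] = [-0.4000  +0.0000  -0.0667  +0.2667  +0.0667  -0.1333]
  T[2,:] = [-0.3000  +0.6000  +0.0000  -0.1000  -0.4000  -0.4000]
  T[3,:] = [-0.1000  -0.4000  -0.5000  +0.0000  -0.3000  -0.4000]
  T[4,:] = [-0.2857  -0.0714  -0.2857  +0.0714  +0.0000  +0.2143]
  T[5,:] = [-0.2857  +0.0714  -0.2143  -0.2857  -0.4286  +0.0000]
eigenvalue magnitudes: 0.8356, 0.5340, 0.5340, 0.4120, 0.4120, 0.2133.
ρ(T) = max|λ| = 0.8356; 0.8356 < 1, so it converges for any x₀.

0.8356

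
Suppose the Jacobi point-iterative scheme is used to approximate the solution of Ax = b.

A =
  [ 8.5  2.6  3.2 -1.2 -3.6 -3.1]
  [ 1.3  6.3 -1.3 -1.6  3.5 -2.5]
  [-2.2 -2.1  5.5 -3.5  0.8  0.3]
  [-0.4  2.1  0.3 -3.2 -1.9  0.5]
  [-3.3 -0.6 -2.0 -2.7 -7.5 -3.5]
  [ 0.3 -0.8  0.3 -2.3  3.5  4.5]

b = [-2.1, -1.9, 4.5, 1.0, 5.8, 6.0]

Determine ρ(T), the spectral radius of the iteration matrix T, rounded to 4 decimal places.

A = D + L + U where D = diag(8.5, 6.3, 5.5, -3.2, -7.5, 4.5).
Jacobi: T = -D⁻¹(L+U), T[3,1] = -(2.1)/(-3.2) = +0.6562; T[3,3] = 0.
  T[0,:] = [+0.0000  -0.3059  -0.3765  +0.1412  +0.4235  +0.3647]
  T[1,:] = [-0.2063  +0.0000  +0.2063  +0.2540  -0.5556  +0.3968]
  T[2,:] = [+0.4000  +0.3818  +0.0000  +0.6364  -0.1455  -0.0545]
  T[3,:] = [-0.1250  +0.6562  +0.0938  +0.0000  -0.5938  +0.1562]
  T[4,:] = [-0.4400  -0.0800  -0.2667  -0.3600  +0.0000  -0.4667]
  T[5,:] = [-0.0667  +0.1778  -0.0667  +0.5111  -0.7778  +0.0000]
|roots of det(T-λI)|: 1.2987, 0.6065, 0.6065, 0.5708, 0.5708, 0.1622.
ρ = 1.2987; 1.2987 > 1, so it fails to converge.

1.2987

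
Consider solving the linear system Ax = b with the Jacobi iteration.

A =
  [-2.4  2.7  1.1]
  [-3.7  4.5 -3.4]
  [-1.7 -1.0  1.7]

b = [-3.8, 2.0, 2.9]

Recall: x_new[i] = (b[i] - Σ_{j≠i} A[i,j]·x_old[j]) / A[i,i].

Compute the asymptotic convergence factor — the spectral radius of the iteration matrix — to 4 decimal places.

Diagonal D = diag(-2.4, 4.5, 1.7); L, U strict lower/upper.
T_J = -D⁻¹(L+U): T[2,1] = -(-1)/(1.7) = +0.5882; T[2,2] = 0.
  T[0,:] = [+0.0000 +1.1250 +0.4583]
  T[1,:] = [+0.8222 +0.0000 +0.7556]
  T[2,:] = [+1.0000 +0.5882 +0.0000]
|λ(T)| sorted: 1.5827, 0.8229, 0.8229.
spectral radius ρ = 1.5827; 1.5827 > 1, so it fails to converge.

1.5827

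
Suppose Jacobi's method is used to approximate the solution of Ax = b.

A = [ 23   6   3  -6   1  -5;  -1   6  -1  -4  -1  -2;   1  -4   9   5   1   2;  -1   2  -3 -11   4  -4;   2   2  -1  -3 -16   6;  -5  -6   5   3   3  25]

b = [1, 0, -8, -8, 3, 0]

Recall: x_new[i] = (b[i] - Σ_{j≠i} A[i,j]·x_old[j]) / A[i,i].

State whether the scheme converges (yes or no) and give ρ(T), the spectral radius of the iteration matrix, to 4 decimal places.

yes, ρ = 0.8831

Write A = D+L+U with D = diag(23, 6, 9, -11, -16, 25).
Jacobi: T = -D⁻¹(L+U), T[3,1] = -(2)/(-11) = +0.1818; T[3,3] = 0.
  T[0,:] = [+0.0000 -0.2609 -0.1304 +0.2609 -0.0435 +0.2174]
  T[1,:] = [+0.1667 +0.0000 +0.1667 +0.6667 +0.1667 +0.3333]
  T[2,:] = [-0.1111 +0.4444 +0.0000 -0.5556 -0.1111 -0.2222]
  T[3,:] = [-0.0909 +0.1818 -0.2727 +0.0000 +0.3636 -0.3636]
  T[4,:] = [+0.1250 +0.1250 -0.0625 -0.1875 +0.0000 +0.3750]
  T[5,:] = [+0.2000 +0.2400 -0.2000 -0.1200 -0.1200 +0.0000]
|eigenvalues of T|: 0.8831, 0.4367, 0.4367, 0.3952, 0.3952, 0.1405.
ρ = 0.8831; 0.8831 < 1, so it converges for any x₀.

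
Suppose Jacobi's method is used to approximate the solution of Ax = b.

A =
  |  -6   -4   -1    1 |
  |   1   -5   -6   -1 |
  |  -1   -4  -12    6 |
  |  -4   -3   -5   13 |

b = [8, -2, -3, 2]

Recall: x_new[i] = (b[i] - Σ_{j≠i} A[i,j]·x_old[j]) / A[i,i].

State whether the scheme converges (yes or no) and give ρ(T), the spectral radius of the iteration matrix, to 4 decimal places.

yes, ρ = 0.8912

A = D + L + U where D = diag(-6, -5, -12, 13).
T_J = -D⁻¹(L+U): T[1,2] = -(-6)/(-5) = -1.2000; T[1,1] = 0.
  T[0,:] = [+0.0000 -0.6667 -0.1667 +0.1667]
  T[1,:] = [+0.2000 +0.0000 -1.2000 -0.2000]
  T[2,:] = [-0.0833 -0.3333 +0.0000 +0.5000]
  T[3,:] = [+0.3077 +0.2308 +0.3846 +0.0000]
|λ(T)| sorted: 0.8912, 0.7064, 0.4309, 0.4309.
spectral radius ρ = 0.8912; 0.8912 < 1: convergent.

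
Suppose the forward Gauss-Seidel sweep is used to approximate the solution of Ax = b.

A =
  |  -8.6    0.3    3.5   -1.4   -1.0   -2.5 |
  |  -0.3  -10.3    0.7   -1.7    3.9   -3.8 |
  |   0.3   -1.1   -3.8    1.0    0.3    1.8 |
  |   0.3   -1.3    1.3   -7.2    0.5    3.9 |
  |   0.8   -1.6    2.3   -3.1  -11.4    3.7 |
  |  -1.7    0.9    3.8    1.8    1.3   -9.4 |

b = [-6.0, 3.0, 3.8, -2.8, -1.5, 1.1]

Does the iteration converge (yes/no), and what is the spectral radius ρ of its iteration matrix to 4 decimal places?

A = D + L + U where D = diag(-8.6, -10.3, -3.8, -7.2, -11.4, -9.4).
T_GS = -(D+L)⁻¹U: row 0 first, T[0,3] = -(-1.4)/(-8.6) = -0.1628; later rows by forward substitution.
  T[0,:] = [+0.0000 +0.0349 +0.4070 -0.1628 -0.1163 -0.2907]
  T[1,:] = [+0.0000 -0.0010 +0.0561 -0.1603 +0.3820 -0.3605]
  T[2,:] = [+0.0000 +0.0030 +0.0159 +0.2967 -0.0408 +0.5551]
  T[3,:] = [+0.0000 +0.0022 +0.0097 +0.0757 -0.0117 +0.6949]
  T[4,:] = [+0.0000 +0.0026 +0.0213 +0.0503 -0.0668 +0.2778]
  T[5,:] = [+0.0000 -0.0044 -0.0570 +0.1555 +0.0296 +0.4139]
|roots of det(T-λI)|: 0.5597, 0.1731, 0.1110, 0.0557, 0.0042, 0.0000.
ρ = 0.5597; 0.5597 < 1, so it converges for any x₀.

yes, ρ = 0.5597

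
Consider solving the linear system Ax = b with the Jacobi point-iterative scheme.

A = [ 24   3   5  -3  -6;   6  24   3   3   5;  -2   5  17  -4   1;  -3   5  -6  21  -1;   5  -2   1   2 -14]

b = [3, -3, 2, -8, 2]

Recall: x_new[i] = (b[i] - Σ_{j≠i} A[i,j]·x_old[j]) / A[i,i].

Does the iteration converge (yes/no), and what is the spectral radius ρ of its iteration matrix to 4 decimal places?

Diagonal D = diag(24, 24, 17, 21, -14); L, U strict lower/upper.
T_J = -D⁻¹(L+U): T[2,0] = -(-2)/(17) = +0.1176; T[2,2] = 0.
  T[0,:] = [+0.0000, -0.1250, -0.2083, +0.1250, +0.2500]
  T[1,:] = [-0.2500, +0.0000, -0.1250, -0.1250, -0.2083]
  T[2,:] = [+0.1176, -0.2941, +0.0000, +0.2353, -0.0588]
  T[3,:] = [+0.1429, -0.2381, +0.2857, +0.0000, +0.0476]
  T[4,:] = [+0.3571, -0.1429, +0.0714, +0.1429, +0.0000]
|eigenvalues of T|: 0.5805, 0.3122, 0.3122, 0.1811, 0.1626.
ρ(T) = max|λ| = 0.5805; 0.5805 < 1 ⇒ converges.

yes, ρ = 0.5805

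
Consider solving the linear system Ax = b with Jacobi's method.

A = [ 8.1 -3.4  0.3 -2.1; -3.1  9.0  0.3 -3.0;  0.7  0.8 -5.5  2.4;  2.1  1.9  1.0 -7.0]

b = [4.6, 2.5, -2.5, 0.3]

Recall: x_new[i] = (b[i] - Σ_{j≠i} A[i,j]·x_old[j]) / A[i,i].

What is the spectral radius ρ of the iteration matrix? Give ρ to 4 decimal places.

0.6676

Let D = diag(8.1, 9, -5.5, -7); L, U the strict triangles.
Jacobi: T = -D⁻¹(L+U), T[1,3] = -(-3)/(9) = +0.3333; T[1,1] = 0.
  T[0,:] = [+0.0000, +0.4198, -0.0370, +0.2593]
  T[1,:] = [+0.3444, +0.0000, -0.0333, +0.3333]
  T[2,:] = [+0.1273, +0.1455, +0.0000, +0.4364]
  T[3,:] = [+0.3000, +0.2714, +0.1429, +0.0000]
eigenvalue magnitudes: 0.6676, 0.3781, 0.3781, 0.0837.
spectral radius ρ = 0.6676; 0.6676 < 1 ⇒ converges.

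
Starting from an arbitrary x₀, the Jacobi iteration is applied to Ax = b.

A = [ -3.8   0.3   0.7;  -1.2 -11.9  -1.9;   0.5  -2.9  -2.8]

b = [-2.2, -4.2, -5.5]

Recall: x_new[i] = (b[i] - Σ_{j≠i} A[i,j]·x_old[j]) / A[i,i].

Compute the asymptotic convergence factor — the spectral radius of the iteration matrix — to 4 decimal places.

0.4754

Let D = diag(-3.8, -11.9, -2.8); L, U the strict triangles.
T_J = -D⁻¹(L+U): T[2,1] = -(-2.9)/(-2.8) = -1.0357; T[2,2] = 0.
  T[0,:] = [+0.0000 +0.0789 +0.1842]
  T[1,:] = [-0.1008 +0.0000 -0.1597]
  T[2,:] = [+0.1786 -1.0357 +0.0000]
eigenvalue magnitudes: 0.4754, 0.3819, 0.0936.
ρ = 0.4754; 0.4754 < 1 ⇒ converges.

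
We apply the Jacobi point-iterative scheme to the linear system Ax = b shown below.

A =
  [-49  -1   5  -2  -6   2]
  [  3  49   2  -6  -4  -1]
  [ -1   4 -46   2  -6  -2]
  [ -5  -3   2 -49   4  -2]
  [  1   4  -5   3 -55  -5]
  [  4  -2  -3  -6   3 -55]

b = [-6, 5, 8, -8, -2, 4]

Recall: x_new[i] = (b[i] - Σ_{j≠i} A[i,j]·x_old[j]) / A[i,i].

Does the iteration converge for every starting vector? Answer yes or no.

yes

Let D = diag(-49, 49, -46, -49, -55, -55); L, U the strict triangles.
Jacobi: T = -D⁻¹(L+U), T[0,1] = -(-1)/(-49) = -0.0204; T[0,0] = 0.
  T[0,:] = [+0.0000  -0.0204  +0.1020  -0.0408  -0.1224  +0.0408]
  T[1,:] = [-0.0612  +0.0000  -0.0408  +0.1224  +0.0816  +0.0204]
  T[2,:] = [-0.0217  +0.0870  +0.0000  +0.0435  -0.1304  -0.0435]
  T[3,:] = [-0.1020  -0.0612  +0.0408  +0.0000  +0.0816  -0.0408]
  T[4,:] = [+0.0182  +0.0727  -0.0909  +0.0545  +0.0000  -0.0909]
  T[5,:] = [+0.0727  -0.0364  -0.0545  -0.1091  +0.0545  +0.0000]
|roots of det(T-λI)|: 0.1793, 0.1276, 0.1276, 0.0676, 0.0676, 0.0245.
spectral radius ρ = 0.1793; 0.1793 < 1, so it converges for any x₀.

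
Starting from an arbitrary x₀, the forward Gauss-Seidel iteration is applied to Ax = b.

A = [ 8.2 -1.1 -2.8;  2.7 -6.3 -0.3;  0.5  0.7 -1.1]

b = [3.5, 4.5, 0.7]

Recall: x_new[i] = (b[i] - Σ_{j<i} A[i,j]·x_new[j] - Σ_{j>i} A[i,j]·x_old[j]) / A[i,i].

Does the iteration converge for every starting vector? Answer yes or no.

Let D = diag(8.2, -6.3, -1.1); L, U the strict triangles.
Gauss-Seidel: T = -(D+L)⁻¹U, row 0 first, T[0,2] = -(-2.8)/(8.2) = +0.3415; later rows by forward substitution.
  T[0,:] = [+0.0000  +0.1341  +0.3415]
  T[1,:] = [+0.0000  +0.0575  +0.0987]
  T[2,:] = [+0.0000  +0.0976  +0.2180]
eigenvalue magnitudes: 0.2645, 0.0110, 0.0000.
ρ(T) = max|λ| = 0.2645; 0.2645 < 1, so it converges for any x₀.

yes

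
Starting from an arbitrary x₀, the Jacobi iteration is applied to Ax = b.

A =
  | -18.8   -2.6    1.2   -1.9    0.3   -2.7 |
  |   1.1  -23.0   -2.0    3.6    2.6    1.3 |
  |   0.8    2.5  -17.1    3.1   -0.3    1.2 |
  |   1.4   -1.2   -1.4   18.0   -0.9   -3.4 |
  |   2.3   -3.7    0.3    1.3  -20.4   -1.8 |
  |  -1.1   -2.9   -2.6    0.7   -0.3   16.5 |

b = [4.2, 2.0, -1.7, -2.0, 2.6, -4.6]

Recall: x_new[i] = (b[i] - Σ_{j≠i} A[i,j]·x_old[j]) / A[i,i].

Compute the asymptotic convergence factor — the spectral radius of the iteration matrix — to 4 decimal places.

Diagonal D = diag(-18.8, -23, -17.1, 18, -20.4, 16.5); L, U strict lower/upper.
T_J = -D⁻¹(L+U): T[5,4] = -(-0.3)/(16.5) = +0.0182; T[5,5] = 0.
  T[0,:] = [+0.0000, -0.1383, +0.0638, -0.1011, +0.0160, -0.1436]
  T[1,:] = [+0.0478, +0.0000, -0.0870, +0.1565, +0.1130, +0.0565]
  T[2,:] = [+0.0468, +0.1462, +0.0000, +0.1813, -0.0175, +0.0702]
  T[3,:] = [-0.0778, +0.0667, +0.0778, +0.0000, +0.0500, +0.1889]
  T[4,:] = [+0.1127, -0.1814, +0.0147, +0.0637, +0.0000, -0.0882]
  T[5,:] = [+0.0667, +0.1758, +0.1576, -0.0424, +0.0182, +0.0000]
eigenvalue magnitudes: 0.2108, 0.1577, 0.1577, 0.1576, 0.1576, 0.1304.
spectral radius ρ = 0.2108; 0.2108 < 1: convergent.

0.2108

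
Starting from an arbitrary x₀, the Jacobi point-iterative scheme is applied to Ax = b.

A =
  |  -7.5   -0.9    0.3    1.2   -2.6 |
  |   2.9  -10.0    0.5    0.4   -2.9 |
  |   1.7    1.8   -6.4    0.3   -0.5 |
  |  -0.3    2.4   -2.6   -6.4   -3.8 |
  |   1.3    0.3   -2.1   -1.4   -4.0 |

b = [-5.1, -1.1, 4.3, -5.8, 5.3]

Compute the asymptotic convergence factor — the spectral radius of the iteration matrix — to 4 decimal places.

Let D = diag(-7.5, -10, -6.4, -6.4, -4); L, U the strict triangles.
T_J = -D⁻¹(L+U): T[2,4] = -(-0.5)/(-6.4) = -0.0781; T[2,2] = 0.
  T[0,:] = [+0.0000 -0.1200 +0.0400 +0.1600 -0.3467]
  T[1,:] = [+0.2900 +0.0000 +0.0500 +0.0400 -0.2900]
  T[2,:] = [+0.2656 +0.2812 +0.0000 +0.0469 -0.0781]
  T[3,:] = [-0.0469 +0.3750 -0.4062 +0.0000 -0.5938]
  T[4,:] = [+0.3250 +0.0750 -0.5250 -0.3500 +0.0000]
|roots of det(T-λI)|: 0.5666, 0.3916, 0.3916, 0.2304, 0.2304.
ρ = 0.5666; 0.5666 < 1 ⇒ converges.

0.5666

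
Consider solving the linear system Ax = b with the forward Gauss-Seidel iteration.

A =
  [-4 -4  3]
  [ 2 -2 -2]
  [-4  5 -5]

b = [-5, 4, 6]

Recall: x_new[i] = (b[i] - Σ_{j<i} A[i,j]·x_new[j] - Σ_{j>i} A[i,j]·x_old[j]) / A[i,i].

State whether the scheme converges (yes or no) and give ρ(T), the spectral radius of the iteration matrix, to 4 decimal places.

Diagonal D = diag(-4, -2, -5); L, U strict lower/upper.
T_GS = -(D+L)⁻¹U: row 0 first, T[0,2] = -(3)/(-4) = +0.7500; later rows by forward substitution.
  T[0,:] = [+0.0000 -1.0000 +0.7500]
  T[1,:] = [+0.0000 -1.0000 -0.2500]
  T[2,:] = [+0.0000 -0.2000 -0.8500]
eigenvalue magnitudes: 1.1608, 0.6892, 0.0000.
ρ(T) = max|λ| = 1.1608; 1.1608 > 1, so it fails to converge.

no, ρ = 1.1608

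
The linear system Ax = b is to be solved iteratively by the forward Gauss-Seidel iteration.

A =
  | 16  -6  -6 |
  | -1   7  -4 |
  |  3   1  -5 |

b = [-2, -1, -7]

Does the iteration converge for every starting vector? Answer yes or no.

Let D = diag(16, 7, -5); L, U the strict triangles.
T_GS = -(D+L)⁻¹U: row 0 first, T[0,2] = -(-6)/(16) = +0.3750; later rows by forward substitution.
  T[0,:] = [+0.0000 +0.3750 +0.3750]
  T[1,:] = [+0.0000 +0.0536 +0.6250]
  T[2,:] = [+0.0000 +0.2357 +0.3500]
|λ(T)| sorted: 0.6132, 0.2097, 0.0000.
ρ = 0.6132; 0.6132 < 1, so it converges for any x₀.

yes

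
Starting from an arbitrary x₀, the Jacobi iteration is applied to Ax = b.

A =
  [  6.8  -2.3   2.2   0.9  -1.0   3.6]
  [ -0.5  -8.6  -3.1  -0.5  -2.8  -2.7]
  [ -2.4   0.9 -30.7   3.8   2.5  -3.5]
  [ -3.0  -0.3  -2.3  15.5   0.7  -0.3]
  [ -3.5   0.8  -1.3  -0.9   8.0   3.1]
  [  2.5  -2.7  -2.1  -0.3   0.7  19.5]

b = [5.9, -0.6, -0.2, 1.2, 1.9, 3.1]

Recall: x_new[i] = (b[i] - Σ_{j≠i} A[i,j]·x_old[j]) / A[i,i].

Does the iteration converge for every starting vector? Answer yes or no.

A = D + L + U where D = diag(6.8, -8.6, -30.7, 15.5, 8, 19.5).
T_J = -D⁻¹(L+U): T[4,5] = -(3.1)/(8) = -0.3875; T[4,4] = 0.
  T[0,:] = [+0.0000 +0.3382 -0.3235 -0.1324 +0.1471 -0.5294]
  T[1,:] = [-0.0581 +0.0000 -0.3605 -0.0581 -0.3256 -0.3140]
  T[2,:] = [-0.0782 +0.0293 +0.0000 +0.1238 +0.0814 -0.1140]
  T[3,:] = [+0.1935 +0.0194 +0.1484 +0.0000 -0.0452 +0.0194]
  T[4,:] = [+0.4375 -0.1000 +0.1625 +0.1125 +0.0000 -0.3875]
  T[5,:] = [-0.1282 +0.1385 +0.1077 +0.0154 -0.0359 +0.0000]
|λ(T)| sorted: 0.3882, 0.2588, 0.2499, 0.2499, 0.2493, 0.2493.
ρ = 0.3882; 0.3882 < 1 ⇒ converges.

yes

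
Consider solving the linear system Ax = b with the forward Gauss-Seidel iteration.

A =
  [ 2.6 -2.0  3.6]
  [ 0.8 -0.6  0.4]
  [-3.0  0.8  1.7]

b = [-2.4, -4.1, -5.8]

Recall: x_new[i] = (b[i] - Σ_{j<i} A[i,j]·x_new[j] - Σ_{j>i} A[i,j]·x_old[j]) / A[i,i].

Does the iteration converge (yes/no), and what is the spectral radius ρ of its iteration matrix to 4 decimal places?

Split A = D + L + U, D = diag(2.6, -0.6, 1.7).
T_GS = -(D+L)⁻¹U: row 0 first, T[0,1] = -(-2)/(2.6) = +0.7692; later rows by forward substitution.
  T[0,:] = [+0.0000, +0.7692, -1.3846]
  T[1,:] = [+0.0000, +1.0256, -1.1795]
  T[2,:] = [+0.0000, +0.8748, -1.8884]
|λ(T)| sorted: 1.4759, 0.6132, 0.0000.
ρ = 1.4759; 1.4759 > 1: divergent.

no, ρ = 1.4759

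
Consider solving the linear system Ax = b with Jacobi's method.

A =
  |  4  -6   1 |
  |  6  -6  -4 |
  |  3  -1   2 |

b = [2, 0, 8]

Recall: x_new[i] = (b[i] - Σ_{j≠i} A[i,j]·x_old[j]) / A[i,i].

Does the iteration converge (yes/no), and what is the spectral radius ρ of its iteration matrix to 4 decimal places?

Diagonal D = diag(4, -6, 2); L, U strict lower/upper.
T_J = -D⁻¹(L+U): T[0,2] = -(1)/(4) = -0.2500; T[0,0] = 0.
  T[0,:] = [+0.0000  +1.5000  -0.2500]
  T[1,:] = [+1.0000  +0.0000  -0.6667]
  T[2,:] = [-1.5000  +0.5000  +0.0000]
|eigenvalues of T|: 1.5571, 0.9397, 0.9397.
ρ(T) = max|λ| = 1.5571; 1.5571 > 1: divergent.

no, ρ = 1.5571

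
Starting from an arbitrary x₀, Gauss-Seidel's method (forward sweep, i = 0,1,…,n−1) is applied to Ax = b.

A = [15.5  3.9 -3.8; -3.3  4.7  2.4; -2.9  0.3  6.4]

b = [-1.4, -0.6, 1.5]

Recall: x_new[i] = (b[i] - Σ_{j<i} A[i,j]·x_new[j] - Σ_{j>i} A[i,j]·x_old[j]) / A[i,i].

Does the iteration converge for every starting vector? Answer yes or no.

Write A = D+L+U with D = diag(15.5, 4.7, 6.4).
GS T = -(D+L)⁻¹U: row 0 first, T[0,2] = -(-3.8)/(15.5) = +0.2452; later rows by forward substitution.
  T[0,:] = [+0.0000 -0.2516 +0.2452]
  T[1,:] = [+0.0000 -0.1767 -0.3385]
  T[2,:] = [+0.0000 -0.1057 +0.1270]
|λ(T)| sorted: 0.2674, 0.2177, 0.0000.
spectral radius ρ = 0.2674; 0.2674 < 1: convergent.

yes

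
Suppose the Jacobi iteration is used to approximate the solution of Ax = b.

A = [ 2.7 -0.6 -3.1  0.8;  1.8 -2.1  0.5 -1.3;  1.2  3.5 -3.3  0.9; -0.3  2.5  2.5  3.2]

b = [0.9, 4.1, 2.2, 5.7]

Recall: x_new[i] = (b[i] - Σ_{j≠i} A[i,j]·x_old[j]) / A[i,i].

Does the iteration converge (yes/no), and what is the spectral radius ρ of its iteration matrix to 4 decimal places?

no, ρ = 1.4991

Diagonal D = diag(2.7, -2.1, -3.3, 3.2); L, U strict lower/upper.
T_J = -D⁻¹(L+U): T[3,2] = -(2.5)/(3.2) = -0.7812; T[3,3] = 0.
  T[0,:] = [+0.0000  +0.2222  +1.1481  -0.2963]
  T[1,:] = [+0.8571  +0.0000  +0.2381  -0.6190]
  T[2,:] = [+0.3636  +1.0606  +0.0000  +0.2727]
  T[3,:] = [+0.0938  -0.7812  -0.7812  +0.0000]
moduli |λ_i(T)| = 1.4991, 1.1311, 1.1311, 0.0854.
spectral radius ρ = 1.4991; 1.4991 > 1 ⇒ diverges.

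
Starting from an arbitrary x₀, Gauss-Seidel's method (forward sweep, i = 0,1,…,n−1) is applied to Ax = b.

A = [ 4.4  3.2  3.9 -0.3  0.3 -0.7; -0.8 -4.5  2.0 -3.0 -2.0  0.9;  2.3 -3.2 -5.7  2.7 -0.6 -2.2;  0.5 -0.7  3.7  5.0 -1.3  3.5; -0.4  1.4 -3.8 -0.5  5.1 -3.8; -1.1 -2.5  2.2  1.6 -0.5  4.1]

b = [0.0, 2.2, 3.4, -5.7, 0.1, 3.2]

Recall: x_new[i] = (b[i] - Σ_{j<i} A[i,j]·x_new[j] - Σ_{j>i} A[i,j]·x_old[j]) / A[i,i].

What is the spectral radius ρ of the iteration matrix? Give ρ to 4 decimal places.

Diagonal D = diag(4.4, -4.5, -5.7, 5, 5.1, 4.1); L, U strict lower/upper.
GS T = -(D+L)⁻¹U: row 0 first, T[0,5] = -(-0.7)/(4.4) = +0.1591; later rows by forward substitution.
  T[0,:] = [+0.0000  -0.7273  -0.8864  +0.0682  -0.0682  +0.1591]
  T[1,:] = [+0.0000  +0.1293  +0.6020  -0.6788  -0.4323  +0.1717]
  T[2,:] = [+0.0000  -0.3660  -0.6956  +0.8823  +0.1099  -0.4182]
  T[3,:] = [+0.0000  +0.3617  +0.6877  -0.7547  +0.1249  -0.3824]
  T[4,:] = [+0.0000  -0.3298  -0.6857  +0.7751  +0.2075  +0.3614]
  T[5,:] = [+0.0000  -0.1012  +0.1506  -0.4800  -0.3643  +0.5651]
|roots of det(T-λI)|: 1.3046, 0.4718, 0.4718, 0.1655, 0.1655, 0.0000.
ρ = 1.3046; 1.3046 > 1 ⇒ diverges.

1.3046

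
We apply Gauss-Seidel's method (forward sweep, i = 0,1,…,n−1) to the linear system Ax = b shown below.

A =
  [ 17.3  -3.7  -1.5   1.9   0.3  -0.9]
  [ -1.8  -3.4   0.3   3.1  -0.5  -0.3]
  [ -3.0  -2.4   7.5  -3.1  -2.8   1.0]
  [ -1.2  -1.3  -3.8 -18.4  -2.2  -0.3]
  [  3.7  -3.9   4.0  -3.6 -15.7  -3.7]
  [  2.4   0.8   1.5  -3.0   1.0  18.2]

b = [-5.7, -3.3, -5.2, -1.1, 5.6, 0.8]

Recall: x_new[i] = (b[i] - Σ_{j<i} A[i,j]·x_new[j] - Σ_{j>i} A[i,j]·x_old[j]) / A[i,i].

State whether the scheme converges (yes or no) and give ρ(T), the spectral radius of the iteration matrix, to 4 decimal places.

Let D = diag(17.3, -3.4, 7.5, -18.4, -15.7, 18.2); L, U the strict triangles.
Gauss-Seidel: T = -(D+L)⁻¹U, row 0 first, T[0,3] = -(1.9)/(17.3) = -0.1098; later rows by forward substitution.
  T[0,:] = [+0.0000  +0.2139  +0.0867  -0.1098  -0.0173  +0.0520]
  T[1,:] = [+0.0000  -0.1132  +0.0423  +0.9699  -0.1379  -0.1158]
  T[2,:] = [+0.0000  +0.0493  +0.0482  +0.6798  +0.3223  -0.1496]
  T[3,:] = [+0.0000  -0.0161  -0.0186  -0.2018  -0.1752  +0.0194]
  T[4,:] = [+0.0000  +0.0948  +0.0265  -0.0474  +0.1525  -0.2372]
  T[5,:] = [+0.0000  -0.0352  -0.0218  -0.1148  -0.0555  +0.0268]
moduli |λ_i(T)| = 0.2853, 0.2378, 0.2378, 0.0899, 0.0200, 0.0000.
ρ(T) = max|λ| = 0.2853; 0.2853 < 1: convergent.

yes, ρ = 0.2853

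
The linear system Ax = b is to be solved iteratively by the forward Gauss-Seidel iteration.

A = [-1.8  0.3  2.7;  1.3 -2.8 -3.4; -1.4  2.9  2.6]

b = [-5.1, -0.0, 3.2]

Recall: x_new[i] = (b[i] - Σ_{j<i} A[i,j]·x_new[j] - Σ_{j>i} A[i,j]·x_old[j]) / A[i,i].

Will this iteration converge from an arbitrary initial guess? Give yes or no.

Write A = D+L+U with D = diag(-1.8, -2.8, 2.6).
GS T = -(D+L)⁻¹U: row 0 first, T[0,2] = -(2.7)/(-1.8) = +1.5000; later rows by forward substitution.
  T[0,:] = [+0.0000, +0.1667, +1.5000]
  T[1,:] = [+0.0000, +0.0774, -0.5179]
  T[2,:] = [+0.0000, +0.0034, +1.3853]
|λ(T)| sorted: 1.3839, 0.0787, 0.0000.
ρ(T) = max|λ| = 1.3839; 1.3839 > 1, so it fails to converge.

no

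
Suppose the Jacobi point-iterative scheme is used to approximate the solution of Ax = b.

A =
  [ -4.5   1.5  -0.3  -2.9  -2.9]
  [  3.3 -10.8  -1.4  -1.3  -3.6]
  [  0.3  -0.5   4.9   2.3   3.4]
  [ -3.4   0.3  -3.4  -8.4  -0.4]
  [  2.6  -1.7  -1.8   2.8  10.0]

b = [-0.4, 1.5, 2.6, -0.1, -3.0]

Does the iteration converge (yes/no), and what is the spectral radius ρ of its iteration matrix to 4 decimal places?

yes, ρ = 0.8680

Let D = diag(-4.5, -10.8, 4.9, -8.4, 10); L, U the strict triangles.
Jacobi T = -D⁻¹(L+U): T[4,3] = -(2.8)/(10) = -0.2800; T[4,4] = 0.
  T[0,:] = [+0.0000  +0.3333  -0.0667  -0.6444  -0.6444]
  T[1,:] = [+0.3056  +0.0000  -0.1296  -0.1204  -0.3333]
  T[2,:] = [-0.0612  +0.1020  +0.0000  -0.4694  -0.6939]
  T[3,:] = [-0.4048  +0.0357  -0.4048  +0.0000  -0.0476]
  T[4,:] = [-0.2600  +0.1700  +0.1800  -0.2800  +0.0000]
eigenvalue magnitudes: 0.8680, 0.5747, 0.2548, 0.2548, 0.0537.
ρ = 0.8680; 0.8680 < 1, so it converges for any x₀.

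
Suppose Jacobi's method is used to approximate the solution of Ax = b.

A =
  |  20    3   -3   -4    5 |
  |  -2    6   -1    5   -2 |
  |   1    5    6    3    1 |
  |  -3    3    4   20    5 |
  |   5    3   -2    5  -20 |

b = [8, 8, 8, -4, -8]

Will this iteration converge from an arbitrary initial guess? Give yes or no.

Diagonal D = diag(20, 6, 6, 20, -20); L, U strict lower/upper.
Jacobi T = -D⁻¹(L+U): T[4,3] = -(5)/(-20) = +0.2500; T[4,4] = 0.
  T[0,:] = [+0.0000 -0.1500 +0.1500 +0.2000 -0.2500]
  T[1,:] = [+0.3333 +0.0000 +0.1667 -0.8333 +0.3333]
  T[2,:] = [-0.1667 -0.8333 +0.0000 -0.5000 -0.1667]
  T[3,:] = [+0.1500 -0.1500 -0.2000 +0.0000 -0.2500]
  T[4,:] = [+0.2500 +0.1500 -0.1000 +0.2500 +0.0000]
|roots of det(T-λI)|: 0.6400, 0.4950, 0.4950, 0.2899, 0.2899.
spectral radius ρ = 0.6400; 0.6400 < 1 ⇒ converges.

yes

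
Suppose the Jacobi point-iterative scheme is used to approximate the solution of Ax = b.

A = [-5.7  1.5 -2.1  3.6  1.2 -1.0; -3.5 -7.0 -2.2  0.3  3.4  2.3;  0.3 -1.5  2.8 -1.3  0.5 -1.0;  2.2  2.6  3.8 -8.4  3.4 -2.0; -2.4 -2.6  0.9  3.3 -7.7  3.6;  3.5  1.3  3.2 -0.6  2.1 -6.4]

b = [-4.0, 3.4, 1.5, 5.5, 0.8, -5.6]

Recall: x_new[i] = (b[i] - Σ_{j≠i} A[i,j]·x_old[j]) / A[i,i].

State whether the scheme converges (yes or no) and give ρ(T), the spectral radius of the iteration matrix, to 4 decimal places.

Let D = diag(-5.7, -7, 2.8, -8.4, -7.7, -6.4); L, U the strict triangles.
Jacobi: T = -D⁻¹(L+U), T[1,4] = -(3.4)/(-7) = +0.4857; T[1,1] = 0.
  T[0,:] = [+0.0000, +0.2632, -0.3684, +0.6316, +0.2105, -0.1754]
  T[1,:] = [-0.5000, +0.0000, -0.3143, +0.0429, +0.4857, +0.3286]
  T[2,:] = [-0.1071, +0.5357, +0.0000, +0.4643, -0.1786, +0.3571]
  T[3,:] = [+0.2619, +0.3095, +0.4524, +0.0000, +0.4048, -0.2381]
  T[4,:] = [-0.3117, -0.3377, +0.1169, +0.4286, +0.0000, +0.4675]
  T[5,:] = [+0.5469, +0.2031, +0.5000, -0.0938, +0.3281, +0.0000]
moduli |λ_i(T)| = 1.1269, 0.8609, 0.7716, 0.7716, 0.3497, 0.3497.
ρ(T) = max|λ| = 1.1269; 1.1269 > 1: divergent.

no, ρ = 1.1269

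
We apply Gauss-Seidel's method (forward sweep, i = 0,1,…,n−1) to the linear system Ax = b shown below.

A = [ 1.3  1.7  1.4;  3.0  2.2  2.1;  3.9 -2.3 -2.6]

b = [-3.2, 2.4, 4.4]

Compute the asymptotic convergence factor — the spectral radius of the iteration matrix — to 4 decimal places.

1.5193

Write A = D+L+U with D = diag(1.3, 2.2, -2.6).
T_GS = -(D+L)⁻¹U: row 0 first, T[0,2] = -(1.4)/(1.3) = -1.0769; later rows by forward substitution.
  T[0,:] = [+0.0000  -1.3077  -1.0769]
  T[1,:] = [+0.0000  +1.7832  +0.5140]
  T[2,:] = [+0.0000  -3.5390  -2.0701]
moduli |λ_i(T)| = 1.5193, 1.2324, 0.0000.
spectral radius ρ = 1.5193; 1.5193 > 1: divergent.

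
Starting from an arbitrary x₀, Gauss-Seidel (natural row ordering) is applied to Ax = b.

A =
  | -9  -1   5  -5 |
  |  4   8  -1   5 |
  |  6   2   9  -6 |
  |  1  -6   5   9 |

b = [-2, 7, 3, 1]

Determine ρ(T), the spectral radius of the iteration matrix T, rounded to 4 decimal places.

Write A = D+L+U with D = diag(-9, 8, 9, 9).
T_GS = -(D+L)⁻¹U: row 0 first, T[0,2] = -(5)/(-9) = +0.5556; later rows by forward substitution.
  T[0,:] = [+0.0000, -0.1111, +0.5556, -0.5556]
  T[1,:] = [+0.0000, +0.0556, -0.1528, -0.3472]
  T[2,:] = [+0.0000, +0.0617, -0.3364, +1.1142]
  T[3,:] = [+0.0000, +0.0151, +0.0233, -0.7888]
eigenvalue magnitudes: 0.8402, 0.2346, 0.0052, 0.0000.
ρ(T) = max|λ| = 0.8402; 0.8402 < 1 ⇒ converges.

0.8402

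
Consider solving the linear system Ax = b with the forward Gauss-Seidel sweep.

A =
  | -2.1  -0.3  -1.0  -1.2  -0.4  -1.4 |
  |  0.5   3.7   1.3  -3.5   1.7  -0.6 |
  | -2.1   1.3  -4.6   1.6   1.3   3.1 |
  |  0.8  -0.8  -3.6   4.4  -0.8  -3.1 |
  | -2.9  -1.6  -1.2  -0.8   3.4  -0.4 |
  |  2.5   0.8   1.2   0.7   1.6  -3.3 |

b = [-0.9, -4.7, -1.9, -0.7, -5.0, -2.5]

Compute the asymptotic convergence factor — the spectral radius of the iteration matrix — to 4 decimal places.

Let D = diag(-2.1, 3.7, -4.6, 4.4, 3.4, -3.3); L, U the strict triangles.
T_GS = -(D+L)⁻¹U: row 0 first, T[0,5] = -(-1.4)/(-2.1) = -0.6667; later rows by forward substitution.
  T[0,:] = [+0.0000 -0.1429 -0.4762 -0.5714 -0.1905 -0.6667]
  T[1,:] = [+0.0000 +0.0193 -0.2870 +1.0232 -0.4337 +0.2523]
  T[2,:] = [+0.0000 +0.0707 +0.1363 +0.8979 +0.2470 +1.0495]
  T[3,:] = [+0.0000 +0.0873 +0.1459 +1.0245 +0.3397 +1.7303]
  T[4,:] = [+0.0000 -0.0673 -0.4588 +0.5520 -0.1995 +0.4453]
  T[5,:] = [+0.0000 -0.0919 -0.5723 +0.6266 -0.1843 +0.5207]
eigenvalue magnitudes: 1.3767, 0.7162, 0.5778, 0.0302, 0.0164, 0.0000.
ρ = 1.3767; 1.3767 > 1: divergent.

1.3767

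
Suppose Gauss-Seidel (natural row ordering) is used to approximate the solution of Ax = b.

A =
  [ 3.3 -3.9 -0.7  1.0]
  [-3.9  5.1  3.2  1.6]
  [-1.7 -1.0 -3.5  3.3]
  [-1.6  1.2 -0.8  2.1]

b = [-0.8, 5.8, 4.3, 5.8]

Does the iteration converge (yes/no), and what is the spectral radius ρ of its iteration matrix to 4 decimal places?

no, ρ = 1.4843

Let D = diag(3.3, 5.1, -3.5, 2.1); L, U the strict triangles.
T_GS = -(D+L)⁻¹U: row 0 first, T[0,3] = -(1)/(3.3) = -0.3030; later rows by forward substitution.
  T[0,:] = [+0.0000 +1.1818 +0.2121 -0.3030]
  T[1,:] = [+0.0000 +0.9037 -0.4652 -0.5455]
  T[2,:] = [+0.0000 -0.8322 +0.0299 +1.2459]
  T[3,:] = [+0.0000 +0.0670 +0.4389 +0.5554]
eigenvalue magnitudes: 1.4843, 0.6014, 0.5967, 0.0000.
ρ(T) = max|λ| = 1.4843; 1.4843 > 1 ⇒ diverges.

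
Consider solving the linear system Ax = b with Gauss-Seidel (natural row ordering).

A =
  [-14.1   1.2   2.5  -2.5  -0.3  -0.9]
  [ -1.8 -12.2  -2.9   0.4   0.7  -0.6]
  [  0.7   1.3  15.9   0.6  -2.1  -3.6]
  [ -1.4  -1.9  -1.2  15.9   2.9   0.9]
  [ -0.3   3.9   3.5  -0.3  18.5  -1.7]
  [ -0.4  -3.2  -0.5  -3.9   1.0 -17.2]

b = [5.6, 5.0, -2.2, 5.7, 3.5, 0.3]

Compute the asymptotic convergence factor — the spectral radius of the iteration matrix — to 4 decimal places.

0.1734

Split A = D + L + U, D = diag(-14.1, -12.2, 15.9, 15.9, 18.5, -17.2).
GS T = -(D+L)⁻¹U: row 0 first, T[0,1] = -(1.2)/(-14.1) = +0.0851; later rows by forward substitution.
  T[0,:] = [+0.0000  +0.0851  +0.1773  -0.1773  -0.0213  -0.0638]
  T[1,:] = [+0.0000  -0.0126  -0.2639  +0.0589  +0.0605  -0.0398]
  T[2,:] = [+0.0000  -0.0027  +0.0138  -0.0347  +0.1281  +0.2325]
  T[3,:] = [+0.0000  +0.0058  -0.0149  -0.0112  -0.1674  -0.0494]
  T[4,:] = [+0.0000  +0.0046  +0.0557  -0.0089  -0.0400  +0.0545]
  T[5,:] = [+0.0000  -0.0006  +0.0512  -0.0038  +0.0211  +0.0165]
|eigenvalues of T|: 0.1734, 0.1195, 0.0757, 0.0138, 0.0138, 0.0000.
spectral radius ρ = 0.1734; 0.1734 < 1, so it converges for any x₀.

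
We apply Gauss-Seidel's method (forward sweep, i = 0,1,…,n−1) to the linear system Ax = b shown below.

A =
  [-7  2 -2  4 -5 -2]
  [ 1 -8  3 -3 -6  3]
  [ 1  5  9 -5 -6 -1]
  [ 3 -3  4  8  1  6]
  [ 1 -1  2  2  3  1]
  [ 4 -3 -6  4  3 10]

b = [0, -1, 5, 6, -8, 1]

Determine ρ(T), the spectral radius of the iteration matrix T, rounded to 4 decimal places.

1.2731

Let D = diag(-7, -8, 9, 8, 3, 10); L, U the strict triangles.
GS T = -(D+L)⁻¹U: row 0 first, T[0,3] = -(4)/(-7) = +0.5714; later rows by forward substitution.
  T[0,:] = [+0.0000  +0.2857  -0.2857  +0.5714  -0.7143  -0.2857]
  T[1,:] = [+0.0000  +0.0357  +0.3393  -0.3036  -0.8393  +0.3393]
  T[2,:] = [+0.0000  -0.0516  -0.1567  +0.6607  +1.2123  -0.0456]
  T[3,:] = [+0.0000  -0.0680  +0.3127  -0.6585  -0.7780  -0.4928]
  T[4,:] = [+0.0000  -0.0036  +0.1043  -0.2932  -0.3312  +0.2340]
  T[5,:] = [+0.0000  -0.1062  -0.0344  +0.4281  +1.1719  +0.3156]
|eigenvalues of T|: 1.2731, 0.5653, 0.2166, 0.2166, 0.0294, 0.0000.
ρ = 1.2731; 1.2731 > 1: divergent.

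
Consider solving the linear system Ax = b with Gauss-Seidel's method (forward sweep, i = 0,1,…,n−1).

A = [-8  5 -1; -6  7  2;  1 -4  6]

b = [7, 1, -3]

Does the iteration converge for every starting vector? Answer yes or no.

Split A = D + L + U, D = diag(-8, 7, 6).
T_GS = -(D+L)⁻¹U: row 0 first, T[0,1] = -(5)/(-8) = +0.6250; later rows by forward substitution.
  T[0,:] = [+0.0000 +0.6250 -0.1250]
  T[1,:] = [+0.0000 +0.5357 -0.3929]
  T[2,:] = [+0.0000 +0.2530 -0.2411]
|λ(T)| sorted: 0.3742, 0.0795, 0.0000.
spectral radius ρ = 0.3742; 0.3742 < 1, so it converges for any x₀.

yes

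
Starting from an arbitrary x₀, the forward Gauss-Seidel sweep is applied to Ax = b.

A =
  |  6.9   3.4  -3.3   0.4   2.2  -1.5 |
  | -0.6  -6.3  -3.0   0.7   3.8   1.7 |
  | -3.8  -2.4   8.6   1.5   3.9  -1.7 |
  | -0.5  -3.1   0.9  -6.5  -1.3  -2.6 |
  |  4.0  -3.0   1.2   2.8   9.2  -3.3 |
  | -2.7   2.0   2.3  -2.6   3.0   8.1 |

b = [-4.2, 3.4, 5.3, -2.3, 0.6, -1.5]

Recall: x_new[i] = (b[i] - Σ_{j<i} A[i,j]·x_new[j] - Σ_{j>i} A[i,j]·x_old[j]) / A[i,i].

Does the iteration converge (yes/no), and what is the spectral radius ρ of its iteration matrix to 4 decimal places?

yes, ρ = 0.8928

Split A = D + L + U, D = diag(6.9, -6.3, 8.6, -6.5, 9.2, 8.1).
T_GS = -(D+L)⁻¹U: row 0 first, T[0,4] = -(2.2)/(6.9) = -0.3188; later rows by forward substitution.
  T[0,:] = [+0.0000 -0.4928 +0.4783 -0.0580 -0.3188 +0.2174]
  T[1,:] = [+0.0000 +0.0469 -0.5217 +0.1166 +0.6335 +0.2491]
  T[2,:] = [+0.0000 -0.2046 +0.0657 -0.1675 -0.4176 +0.3633]
  T[3,:] = [+0.0000 -0.0128 +0.2211 -0.0744 -0.5354 -0.4852]
  T[4,:] = [+0.0000 +0.2601 -0.4539 +0.1077 +0.5626 +0.4457]
  T[5,:] = [+0.0000 -0.2182 +0.5087 -0.0643 -0.5244 -0.4130]
|eigenvalues of T|: 0.8928, 0.5085, 0.2196, 0.0991, 0.0991, 0.0000.
spectral radius ρ = 0.8928; 0.8928 < 1 ⇒ converges.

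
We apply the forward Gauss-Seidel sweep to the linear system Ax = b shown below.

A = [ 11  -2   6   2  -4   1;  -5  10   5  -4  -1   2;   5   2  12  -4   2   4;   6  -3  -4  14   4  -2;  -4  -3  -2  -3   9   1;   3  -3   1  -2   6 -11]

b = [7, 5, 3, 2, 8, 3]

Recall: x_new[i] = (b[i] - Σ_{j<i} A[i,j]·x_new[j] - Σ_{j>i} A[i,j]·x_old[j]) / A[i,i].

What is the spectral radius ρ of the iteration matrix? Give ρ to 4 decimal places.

Write A = D+L+U with D = diag(11, 10, 12, 14, 9, -11).
Gauss-Seidel: T = -(D+L)⁻¹U, row 0 first, T[0,5] = -(1)/(11) = -0.0909; later rows by forward substitution.
  T[0,:] = [+0.0000 +0.1818 -0.5455 -0.1818 +0.3636 -0.0909]
  T[1,:] = [+0.0000 +0.0909 -0.7727 +0.3091 +0.2818 -0.2455]
  T[2,:] = [+0.0000 -0.0909 +0.3561 +0.3576 -0.3652 -0.2545]
  T[3,:] = [+0.0000 -0.0844 +0.1699 +0.2463 -0.4855 +0.0565]
  T[4,:] = [+0.0000 +0.0628 -0.3642 +0.1838 +0.0126 -0.2711]
  T[5,:] = [+0.0000 +0.0661 -0.1352 -0.0459 +0.0843 -0.1391]
|roots of det(T-λI)|: 0.8234, 0.3050, 0.3050, 0.1768, 0.0194, 0.0000.
ρ = 0.8234; 0.8234 < 1 ⇒ converges.

0.8234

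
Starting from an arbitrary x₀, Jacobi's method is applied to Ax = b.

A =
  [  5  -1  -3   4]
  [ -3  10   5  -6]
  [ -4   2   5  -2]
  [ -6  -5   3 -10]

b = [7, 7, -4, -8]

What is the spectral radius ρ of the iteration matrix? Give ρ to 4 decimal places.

1.1822

Write A = D+L+U with D = diag(5, 10, 5, -10).
T_J = -D⁻¹(L+U): T[0,3] = -(4)/(5) = -0.8000; T[0,0] = 0.
  T[0,:] = [+0.0000 +0.2000 +0.6000 -0.8000]
  T[1,:] = [+0.3000 +0.0000 -0.5000 +0.6000]
  T[2,:] = [+0.8000 -0.4000 +0.0000 +0.4000]
  T[3,:] = [-0.6000 -0.5000 +0.3000 +0.0000]
|λ(T)| sorted: 1.1822, 0.6789, 0.4693, 0.0340.
ρ(T) = max|λ| = 1.1822; 1.1822 > 1: divergent.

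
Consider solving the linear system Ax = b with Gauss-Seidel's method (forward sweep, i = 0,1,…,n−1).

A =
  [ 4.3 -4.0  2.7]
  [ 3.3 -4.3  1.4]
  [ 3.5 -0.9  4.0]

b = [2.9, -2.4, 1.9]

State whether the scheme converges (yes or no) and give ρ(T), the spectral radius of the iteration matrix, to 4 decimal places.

Diagonal D = diag(4.3, -4.3, 4); L, U strict lower/upper.
GS T = -(D+L)⁻¹U: row 0 first, T[0,1] = -(-4)/(4.3) = +0.9302; later rows by forward substitution.
  T[0,:] = [+0.0000  +0.9302  -0.6279]
  T[1,:] = [+0.0000  +0.7139  -0.1563]
  T[2,:] = [+0.0000  -0.6533  +0.5143]
moduli |λ_i(T)| = 0.9489, 0.2793, 0.0000.
spectral radius ρ = 0.9489; 0.9489 < 1 ⇒ converges.

yes, ρ = 0.9489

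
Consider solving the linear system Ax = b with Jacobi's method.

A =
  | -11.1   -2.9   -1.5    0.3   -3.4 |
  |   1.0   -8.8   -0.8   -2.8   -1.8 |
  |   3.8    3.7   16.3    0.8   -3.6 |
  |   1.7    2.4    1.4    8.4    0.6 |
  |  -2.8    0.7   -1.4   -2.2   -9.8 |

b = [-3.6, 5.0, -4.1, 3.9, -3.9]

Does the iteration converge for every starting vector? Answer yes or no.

Diagonal D = diag(-11.1, -8.8, 16.3, 8.4, -9.8); L, U strict lower/upper.
Jacobi T = -D⁻¹(L+U): T[3,2] = -(1.4)/(8.4) = -0.1667; T[3,3] = 0.
  T[0,:] = [+0.0000, -0.2613, -0.1351, +0.0270, -0.3063]
  T[1,:] = [+0.1136, +0.0000, -0.0909, -0.3182, -0.2045]
  T[2,:] = [-0.2331, -0.2270, +0.0000, -0.0491, +0.2209]
  T[3,:] = [-0.2024, -0.2857, -0.1667, +0.0000, -0.0714]
  T[4,:] = [-0.2857, +0.0714, -0.1429, -0.2245, +0.0000]
eigenvalue magnitudes: 0.5531, 0.3727, 0.3727, 0.1059, 0.0986.
ρ = 0.5531; 0.5531 < 1, so it converges for any x₀.

yes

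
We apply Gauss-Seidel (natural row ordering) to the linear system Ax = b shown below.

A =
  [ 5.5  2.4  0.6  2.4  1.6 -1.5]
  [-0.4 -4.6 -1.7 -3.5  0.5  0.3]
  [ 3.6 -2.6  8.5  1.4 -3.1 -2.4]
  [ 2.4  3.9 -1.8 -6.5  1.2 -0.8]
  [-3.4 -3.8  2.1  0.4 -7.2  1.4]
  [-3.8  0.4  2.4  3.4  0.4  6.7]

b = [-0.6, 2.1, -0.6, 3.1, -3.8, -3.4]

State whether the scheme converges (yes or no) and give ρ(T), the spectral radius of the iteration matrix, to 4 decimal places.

yes, ρ = 0.8784

Diagonal D = diag(5.5, -4.6, 8.5, -6.5, -7.2, 6.7); L, U strict lower/upper.
Gauss-Seidel: T = -(D+L)⁻¹U, row 0 first, T[0,1] = -(2.4)/(5.5) = -0.4364; later rows by forward substitution.
  T[0,:] = [+0.0000  -0.4364  -0.1091  -0.4364  -0.2909  +0.2727]
  T[1,:] = [+0.0000  +0.0379  -0.3601  -0.7229  +0.1340  +0.0415]
  T[2,:] = [+0.0000  +0.1964  -0.0639  -0.2010  +0.5289  +0.1795]
  T[3,:] = [+0.0000  -0.1927  -0.2386  -0.5392  +0.0111  -0.0472]
  T[4,:] = [+0.0000  +0.2326  +0.2097  +0.4990  +0.2215  +0.0935]
  T[5,:] = [+0.0000  -0.2362  +0.0911  +0.1115  -0.3813  +0.1063]
|λ(T)| sorted: 0.8784, 0.2772, 0.2772, 0.2161, 0.0371, 0.0000.
spectral radius ρ = 0.8784; 0.8784 < 1 ⇒ converges.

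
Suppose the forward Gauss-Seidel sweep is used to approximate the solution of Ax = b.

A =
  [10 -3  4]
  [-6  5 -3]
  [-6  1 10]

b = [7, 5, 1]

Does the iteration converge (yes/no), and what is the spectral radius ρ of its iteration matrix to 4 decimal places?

Write A = D+L+U with D = diag(10, 5, 10).
GS T = -(D+L)⁻¹U: row 0 first, T[0,2] = -(4)/(10) = -0.4000; later rows by forward substitution.
  T[0,:] = [+0.0000 +0.3000 -0.4000]
  T[1,:] = [+0.0000 +0.3600 +0.1200]
  T[2,:] = [+0.0000 +0.1440 -0.2520]
moduli |λ_i(T)| = 0.3870, 0.2790, 0.0000.
ρ = 0.3870; 0.3870 < 1 ⇒ converges.

yes, ρ = 0.3870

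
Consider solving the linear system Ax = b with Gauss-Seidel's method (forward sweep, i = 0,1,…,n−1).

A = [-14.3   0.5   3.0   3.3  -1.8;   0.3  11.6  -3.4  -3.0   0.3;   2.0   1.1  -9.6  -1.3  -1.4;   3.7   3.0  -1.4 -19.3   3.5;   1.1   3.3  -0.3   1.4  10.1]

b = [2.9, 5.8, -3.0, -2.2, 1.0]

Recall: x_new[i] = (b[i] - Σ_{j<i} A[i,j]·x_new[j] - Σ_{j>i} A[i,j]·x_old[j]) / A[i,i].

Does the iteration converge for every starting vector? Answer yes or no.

A = D + L + U where D = diag(-14.3, 11.6, -9.6, -19.3, 10.1).
GS T = -(D+L)⁻¹U: row 0 first, T[0,2] = -(3)/(-14.3) = +0.2098; later rows by forward substitution.
  T[0,:] = [+0.0000 +0.0350 +0.2098 +0.2308 -0.1259]
  T[1,:] = [+0.0000 -0.0009 +0.2877 +0.2527 -0.0226]
  T[2,:] = [+0.0000 +0.0072 +0.0767 -0.0584 -0.1746]
  T[3,:] = [+0.0000 +0.0060 +0.0794 +0.0877 +0.1664]
  T[4,:] = [+0.0000 -0.0041 -0.1256 -0.1216 -0.0072]
moduli |λ_i(T)| = 0.1955, 0.1095, 0.1095, 0.0117, 0.0000.
ρ = 0.1955; 0.1955 < 1 ⇒ converges.

yes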